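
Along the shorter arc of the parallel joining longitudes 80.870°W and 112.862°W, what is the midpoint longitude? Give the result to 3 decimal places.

Signed shortest Δλ from -80.870° to -112.862° is -31.992°.
Midpoint longitude = -80.870° + (-31.992°)/2 = -80.870° − 15.996° = -96.866°.

96.866°W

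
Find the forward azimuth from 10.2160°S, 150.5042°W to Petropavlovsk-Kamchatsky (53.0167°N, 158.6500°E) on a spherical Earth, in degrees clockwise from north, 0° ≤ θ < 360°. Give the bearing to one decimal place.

Δλ = 158.6500 − -150.5042 = 309.1542°; wrapped into (−180°, 180°]: -50.8458°.
θ = atan2( sin Δλ · cos φ₂ , cos φ₁ · sin φ₂ − sin φ₁ · cos φ₂ · cos Δλ )
  = atan2(-0.46650, 0.85352) = -28.659° → normalised to [0°, 360°): 331.341°.

331.3°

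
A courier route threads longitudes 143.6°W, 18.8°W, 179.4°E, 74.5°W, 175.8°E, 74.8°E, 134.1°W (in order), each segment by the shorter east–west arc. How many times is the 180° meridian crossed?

Leg 1: -143.6° → -18.8°, shortest Δλ = 124.8° (east) — does not cross 180°.
Leg 2: -18.8° → +179.4°, shortest Δλ = -161.8° (west) — crosses 180°.
Leg 3: +179.4° → -74.5°, shortest Δλ = 106.1° (east) — crosses 180°.
Leg 4: -74.5° → +175.8°, shortest Δλ = -109.7° (west) — crosses 180°.
Leg 5: +175.8° → +74.8°, shortest Δλ = -101.0° (west) — does not cross 180°.
Leg 6: +74.8° → -134.1°, shortest Δλ = 151.1° (east) — crosses 180°.
Total crossings: 4.

4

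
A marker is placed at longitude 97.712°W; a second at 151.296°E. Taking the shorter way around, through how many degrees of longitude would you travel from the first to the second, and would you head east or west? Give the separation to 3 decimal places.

110.992° west

Raw difference: 151.296 − -97.712 = 249.008°.
Normalise into (−180°, 180°]: 249.008° − 360° = -110.992°.
Negative ⇒ the second point lies to the west; separation 110.992°.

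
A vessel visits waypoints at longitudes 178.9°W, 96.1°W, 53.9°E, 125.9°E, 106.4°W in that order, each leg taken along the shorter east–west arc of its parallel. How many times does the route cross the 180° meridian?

Leg 1: -178.9° → -96.1°, shortest Δλ = 82.8° (east) — does not cross 180°.
Leg 2: -96.1° → +53.9°, shortest Δλ = 150.0° (east) — does not cross 180°.
Leg 3: +53.9° → +125.9°, shortest Δλ = 72.0° (east) — does not cross 180°.
Leg 4: +125.9° → -106.4°, shortest Δλ = 127.7° (east) — crosses 180°.
Total crossings: 1.

1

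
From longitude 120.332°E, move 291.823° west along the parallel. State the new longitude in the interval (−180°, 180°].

171.491°W

Start at +120.332°; shift −291.823° → -171.491°.
-171.491° already lies in (−180°, 180°].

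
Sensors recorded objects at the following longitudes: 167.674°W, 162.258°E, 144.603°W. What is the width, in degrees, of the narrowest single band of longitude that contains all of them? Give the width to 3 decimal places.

Sort the longitudes: -167.674°, -144.603°, +162.258°.
Eastward gaps between consecutive values (wrapping around): 23.071°, 306.861°, 30.068°.
Largest gap = 306.861° ⇒ minimal covering band is its complement: 360° − 306.861° = 53.139°.
Band runs from +162.258° eastward to -144.603°, crossing the antimeridian.

53.139°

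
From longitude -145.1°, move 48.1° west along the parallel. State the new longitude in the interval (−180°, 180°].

+166.8°

Start at -145.1°; shift −48.1° → -193.2°.
-193.2° lies outside (−180°, 180°]; add 360° → +166.8°.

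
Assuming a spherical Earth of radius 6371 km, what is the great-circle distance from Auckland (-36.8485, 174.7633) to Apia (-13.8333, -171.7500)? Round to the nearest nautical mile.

Δλ = -171.7500 − 174.7633 = -346.5133°; wrapped into (−180°, 180°]: 13.4867°.
Δφ = -13.8333 − -36.8485 = 23.0152°.
a = sin²(Δφ/2) + cos φ₁ · cos φ₂ · sin²(Δλ/2) = 0.050513.
c = 2·atan2(√a, √(1−a)) = 0.45337 rad → d = 6371·c ≈ 2888.45 km ≈ 1559.64 nmi.

1560 nmi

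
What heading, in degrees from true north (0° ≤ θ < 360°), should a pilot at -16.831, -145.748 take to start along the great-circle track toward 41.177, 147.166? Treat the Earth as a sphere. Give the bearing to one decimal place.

Δλ = 147.166 − -145.748 = 292.914°; wrapped into (−180°, 180°]: -67.086°.
θ = atan2( sin Δλ · cos φ₂ , cos φ₁ · sin φ₂ − sin φ₁ · cos φ₂ · cos Δλ )
  = atan2(-0.69329, 0.71504) = -44.115° → normalised to [0°, 360°): 315.885°.

315.9°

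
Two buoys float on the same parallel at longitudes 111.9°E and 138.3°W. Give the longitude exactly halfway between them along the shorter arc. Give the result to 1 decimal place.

166.8°E

Signed shortest Δλ from +111.9° to -138.3° is +109.8°.
Midpoint longitude = +111.9° + (+109.8°)/2 = +111.9° + 54.9° = +166.8°.
(The naïve average (+111.9 + -138.3)/2 = -13.2° is on the wrong side of the globe.)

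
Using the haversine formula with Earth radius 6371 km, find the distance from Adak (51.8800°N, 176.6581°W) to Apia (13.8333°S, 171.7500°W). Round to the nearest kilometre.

7322 km

Δλ = -171.7500 − -176.6581 = 4.9081°.
Δφ = -13.8333 − 51.8800 = -65.7133°.
a = sin²(Δφ/2) + cos φ₁ · cos φ₂ · sin²(Δλ/2) = 0.295448.
c = 2·atan2(√a, √(1−a)) = 1.14932 rad → d = 6371·c ≈ 7322.34 km.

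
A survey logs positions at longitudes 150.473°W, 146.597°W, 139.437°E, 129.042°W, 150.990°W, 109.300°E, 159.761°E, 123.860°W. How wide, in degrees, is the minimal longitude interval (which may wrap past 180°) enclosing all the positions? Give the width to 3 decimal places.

Sort the longitudes: -150.990°, -150.473°, -146.597°, -129.042°, -123.860°, +109.300°, +139.437°, +159.761°.
Eastward gaps between consecutive values (wrapping around): 0.517°, 3.876°, 17.555°, 5.182°, 233.160°, 30.137°, 20.324°, 49.249°.
Largest gap = 233.160° ⇒ minimal covering band is its complement: 360° − 233.160° = 126.840°.
Band runs from +109.300° eastward to -123.860°, crossing the antimeridian.

126.840°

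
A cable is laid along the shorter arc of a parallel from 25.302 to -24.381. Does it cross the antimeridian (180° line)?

No

Signed shortest Δλ = ((-24.381 − 25.302 + 180) mod 360) − 180 = -49.683°.
Going west by 49.683° from +25.302° reaches -24.381° without touching 180°.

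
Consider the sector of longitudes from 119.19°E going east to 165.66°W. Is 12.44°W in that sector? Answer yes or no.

Band width going east from +119.19° to -165.66°: ((-165.66 − 119.19) mod 360) = 75.15°.
Offset of -12.44° east of the west edge: ((-12.44 − 119.19) mod 360) = 228.37°.
228.37° > 75.15° ⇒ outside.

No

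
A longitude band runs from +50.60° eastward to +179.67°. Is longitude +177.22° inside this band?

Yes

Band width going east from +50.60° to +179.67°: ((179.67 − 50.60) mod 360) = 129.07°.
Offset of +177.22° east of the west edge: ((177.22 − 50.60) mod 360) = 126.62°.
126.62° ≤ 129.07° ⇒ inside.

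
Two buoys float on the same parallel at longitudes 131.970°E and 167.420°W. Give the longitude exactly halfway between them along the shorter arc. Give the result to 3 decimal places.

Signed shortest Δλ from +131.970° to -167.420° is +60.610°.
Midpoint longitude = +131.970° + (+60.610°)/2 = +131.970° + 30.305° = +162.275°.
(The naïve average (+131.970 + -167.420)/2 = -17.725° is on the wrong side of the globe.)

162.275°E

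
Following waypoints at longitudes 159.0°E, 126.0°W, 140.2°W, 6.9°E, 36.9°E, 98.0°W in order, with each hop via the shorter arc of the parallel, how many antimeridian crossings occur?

Leg 1: +159.0° → -126.0°, shortest Δλ = 75.0° (east) — crosses 180°.
Leg 2: -126.0° → -140.2°, shortest Δλ = -14.2° (west) — does not cross 180°.
Leg 3: -140.2° → +6.9°, shortest Δλ = 147.1° (east) — does not cross 180°.
Leg 4: +6.9° → +36.9°, shortest Δλ = 30.0° (east) — does not cross 180°.
Leg 5: +36.9° → -98.0°, shortest Δλ = -134.9° (west) — does not cross 180°.
Total crossings: 1.

1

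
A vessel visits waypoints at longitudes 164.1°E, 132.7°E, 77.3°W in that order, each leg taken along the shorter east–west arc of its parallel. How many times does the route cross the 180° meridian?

1

Leg 1: +164.1° → +132.7°, shortest Δλ = -31.4° (west) — does not cross 180°.
Leg 2: +132.7° → -77.3°, shortest Δλ = 150.0° (east) — crosses 180°.
Total crossings: 1.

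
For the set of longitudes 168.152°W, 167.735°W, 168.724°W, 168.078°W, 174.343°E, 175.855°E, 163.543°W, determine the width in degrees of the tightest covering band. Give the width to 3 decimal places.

22.114°

Sort the longitudes: -168.724°, -168.152°, -168.078°, -167.735°, -163.543°, +174.343°, +175.855°.
Eastward gaps between consecutive values (wrapping around): 0.572°, 0.074°, 0.343°, 4.192°, 337.886°, 1.512°, 15.421°.
Largest gap = 337.886° ⇒ minimal covering band is its complement: 360° − 337.886° = 22.114°.
Band runs from +174.343° eastward to -163.543°, crossing the antimeridian.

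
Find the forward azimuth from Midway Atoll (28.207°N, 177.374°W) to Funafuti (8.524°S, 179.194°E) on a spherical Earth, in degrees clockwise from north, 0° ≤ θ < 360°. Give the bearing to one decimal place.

185.7°

Δλ = 179.194 − -177.374 = 356.568°; wrapped into (−180°, 180°]: -3.432°.
θ = atan2( sin Δλ · cos φ₂ , cos φ₁ · sin φ₂ − sin φ₁ · cos φ₂ · cos Δλ )
  = atan2(-0.05920, -0.59722) = -174.339° → normalised to [0°, 360°): 185.661°.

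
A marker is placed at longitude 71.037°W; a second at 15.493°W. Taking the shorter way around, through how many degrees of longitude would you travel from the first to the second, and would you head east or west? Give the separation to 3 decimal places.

Raw difference: -15.493 − -71.037 = 55.544°.
Normalise into (−180°, 180°]: 55.544° stays 55.544°.
Positive ⇒ the second point lies to the east; separation 55.544°.

55.544° east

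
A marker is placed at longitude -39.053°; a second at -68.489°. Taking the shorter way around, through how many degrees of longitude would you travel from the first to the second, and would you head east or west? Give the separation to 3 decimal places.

Raw difference: -68.489 − -39.053 = -29.436°.
Normalise into (−180°, 180°]: -29.436° stays -29.436°.
Negative ⇒ the second point lies to the west; separation 29.436°.

29.436° west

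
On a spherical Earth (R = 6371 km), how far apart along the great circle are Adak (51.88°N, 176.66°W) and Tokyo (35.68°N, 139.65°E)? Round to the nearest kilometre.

3866 km

Δλ = 139.65 − -176.66 = 316.31°; wrapped into (−180°, 180°]: -43.69°.
Δφ = 35.68 − 51.88 = -16.20°.
a = sin²(Δφ/2) + cos φ₁ · cos φ₂ · sin²(Δλ/2) = 0.089280.
c = 2·atan2(√a, √(1−a)) = 0.60686 rad → d = 6371·c ≈ 3866.33 km.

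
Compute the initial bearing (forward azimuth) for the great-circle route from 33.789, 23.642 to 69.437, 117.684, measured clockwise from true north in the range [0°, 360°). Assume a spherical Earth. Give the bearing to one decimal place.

23.9°

Δλ = 117.684 − 23.642 = 94.042°.
θ = atan2( sin Δλ · cos φ₂ , cos φ₁ · sin φ₂ − sin φ₁ · cos φ₂ · cos Δλ )
  = atan2(0.35036, 0.79191) = 23.866° → normalised to [0°, 360°): 23.866°.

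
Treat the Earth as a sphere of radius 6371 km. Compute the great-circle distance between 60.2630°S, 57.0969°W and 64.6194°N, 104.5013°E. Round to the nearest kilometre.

Δλ = 104.5013 − -57.0969 = 161.5982°.
Δφ = 64.6194 − -60.2630 = 124.8824°.
a = sin²(Δφ/2) + cos φ₁ · cos φ₂ · sin²(Δλ/2) = 0.993120.
c = 2·atan2(√a, √(1−a)) = 2.97551 rad → d = 6371·c ≈ 18956.95 km.

18957 km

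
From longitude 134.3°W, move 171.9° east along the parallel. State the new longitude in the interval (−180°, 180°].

37.6°E

Start at -134.3°; shift +171.9° → +37.6°.
+37.6° already lies in (−180°, 180°].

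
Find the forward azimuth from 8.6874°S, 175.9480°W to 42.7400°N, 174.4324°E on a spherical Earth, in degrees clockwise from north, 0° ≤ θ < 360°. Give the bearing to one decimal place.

351.1°

Δλ = 174.4324 − -175.9480 = 350.3804°; wrapped into (−180°, 180°]: -9.6196°.
θ = atan2( sin Δλ · cos φ₂ , cos φ₁ · sin φ₂ − sin φ₁ · cos φ₂ · cos Δλ )
  = atan2(-0.12273, 0.78026) = -8.939° → normalised to [0°, 360°): 351.061°.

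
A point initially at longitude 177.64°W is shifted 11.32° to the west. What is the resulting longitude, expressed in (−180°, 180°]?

171.04°E

Start at -177.64°; shift −11.32° → -188.96°.
-188.96° lies outside (−180°, 180°]; add 360° → +171.04°.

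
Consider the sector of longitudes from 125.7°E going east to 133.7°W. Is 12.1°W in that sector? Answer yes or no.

Band width going east from +125.7° to -133.7°: ((-133.7 − 125.7) mod 360) = 100.6°.
Offset of -12.1° east of the west edge: ((-12.1 − 125.7) mod 360) = 222.2°.
222.2° > 100.6° ⇒ outside.

No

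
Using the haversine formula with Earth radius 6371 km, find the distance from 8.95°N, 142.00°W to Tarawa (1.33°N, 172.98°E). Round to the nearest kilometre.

5053 km

Δλ = 172.98 − -142.00 = 314.98°; wrapped into (−180°, 180°]: -45.02°.
Δφ = 1.33 − 8.95 = -7.62°.
a = sin²(Δφ/2) + cos φ₁ · cos φ₂ · sin²(Δλ/2) = 0.149162.
c = 2·atan2(√a, √(1−a)) = 0.79305 rad → d = 6371·c ≈ 5052.51 km.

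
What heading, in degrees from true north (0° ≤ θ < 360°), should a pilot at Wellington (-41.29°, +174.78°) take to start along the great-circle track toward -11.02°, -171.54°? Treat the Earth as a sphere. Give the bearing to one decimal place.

Δλ = -171.54 − 174.78 = -346.32°; wrapped into (−180°, 180°]: 13.68°.
θ = atan2( sin Δλ · cos φ₂ , cos φ₁ · sin φ₂ − sin φ₁ · cos φ₂ · cos Δλ )
  = atan2(0.23214, 0.48570) = 25.545° → normalised to [0°, 360°): 25.545°.

25.5°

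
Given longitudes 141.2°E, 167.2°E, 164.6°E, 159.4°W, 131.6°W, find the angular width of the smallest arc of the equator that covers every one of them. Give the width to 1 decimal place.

Sort the longitudes: -159.4°, -131.6°, +141.2°, +164.6°, +167.2°.
Eastward gaps between consecutive values (wrapping around): 27.8°, 272.8°, 23.4°, 2.6°, 33.4°.
Largest gap = 272.8° ⇒ minimal covering band is its complement: 360° − 272.8° = 87.2°.
Band runs from +141.2° eastward to -131.6°, crossing the antimeridian.

87.2°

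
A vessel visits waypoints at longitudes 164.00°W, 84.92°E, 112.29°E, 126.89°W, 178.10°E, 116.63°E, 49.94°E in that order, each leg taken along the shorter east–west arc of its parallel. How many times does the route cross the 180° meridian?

Leg 1: -164.00° → +84.92°, shortest Δλ = -111.08° (west) — crosses 180°.
Leg 2: +84.92° → +112.29°, shortest Δλ = 27.37° (east) — does not cross 180°.
Leg 3: +112.29° → -126.89°, shortest Δλ = 120.82° (east) — crosses 180°.
Leg 4: -126.89° → +178.10°, shortest Δλ = -55.01° (west) — crosses 180°.
Leg 5: +178.10° → +116.63°, shortest Δλ = -61.47° (west) — does not cross 180°.
Leg 6: +116.63° → +49.94°, shortest Δλ = -66.69° (west) — does not cross 180°.
Total crossings: 3.

3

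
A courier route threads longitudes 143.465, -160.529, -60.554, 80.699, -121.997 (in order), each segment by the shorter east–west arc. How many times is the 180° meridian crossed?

Leg 1: +143.465° → -160.529°, shortest Δλ = 56.006° (east) — crosses 180°.
Leg 2: -160.529° → -60.554°, shortest Δλ = 99.975° (east) — does not cross 180°.
Leg 3: -60.554° → +80.699°, shortest Δλ = 141.253° (east) — does not cross 180°.
Leg 4: +80.699° → -121.997°, shortest Δλ = 157.304° (east) — crosses 180°.
Total crossings: 2.

2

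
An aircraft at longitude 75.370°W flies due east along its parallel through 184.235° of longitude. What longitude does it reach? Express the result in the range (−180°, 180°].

Start at -75.370°; shift +184.235° → +108.865°.
+108.865° already lies in (−180°, 180°].

108.865°E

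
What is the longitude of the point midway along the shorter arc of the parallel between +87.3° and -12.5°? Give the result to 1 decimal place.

+37.4°

Signed shortest Δλ from +87.3° to -12.5° is -99.8°.
Midpoint longitude = +87.3° + (-99.8°)/2 = +87.3° − 49.9° = +37.4°.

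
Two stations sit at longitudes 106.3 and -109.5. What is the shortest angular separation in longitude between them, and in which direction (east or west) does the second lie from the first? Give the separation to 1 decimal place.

Raw difference: -109.5 − 106.3 = -215.8°.
Normalise into (−180°, 180°]: -215.8° + 360° = 144.2°.
Positive ⇒ the second point lies to the east; separation 144.2°.

144.2° east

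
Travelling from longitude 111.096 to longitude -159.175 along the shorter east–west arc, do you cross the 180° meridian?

Naïve |-159.175 − 111.096| = 270.271° > 180°, so the shorter arc goes the other way round — across 180°.
Signed shortest Δλ = ((-159.175 − 111.096 + 180) mod 360) − 180 = 89.729°.
Going east by 89.729° from +111.096° passes through 180° before reaching -159.175°.

Yes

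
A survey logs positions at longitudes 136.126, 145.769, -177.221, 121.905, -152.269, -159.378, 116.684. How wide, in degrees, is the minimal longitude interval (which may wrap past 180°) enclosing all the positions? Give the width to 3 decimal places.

91.047°

Sort the longitudes: -177.221°, -159.378°, -152.269°, +116.684°, +121.905°, +136.126°, +145.769°.
Eastward gaps between consecutive values (wrapping around): 17.843°, 7.109°, 268.953°, 5.221°, 14.221°, 9.643°, 37.010°.
Largest gap = 268.953° ⇒ minimal covering band is its complement: 360° − 268.953° = 91.047°.
Band runs from +116.684° eastward to -152.269°, crossing the antimeridian.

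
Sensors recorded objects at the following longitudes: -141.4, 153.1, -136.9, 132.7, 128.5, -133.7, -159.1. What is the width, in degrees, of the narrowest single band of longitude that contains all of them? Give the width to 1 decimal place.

Sort the longitudes: -159.1°, -141.4°, -136.9°, -133.7°, +128.5°, +132.7°, +153.1°.
Eastward gaps between consecutive values (wrapping around): 17.7°, 4.5°, 3.2°, 262.2°, 4.2°, 20.4°, 47.8°.
Largest gap = 262.2° ⇒ minimal covering band is its complement: 360° − 262.2° = 97.8°.
Band runs from +128.5° eastward to -133.7°, crossing the antimeridian.

97.8°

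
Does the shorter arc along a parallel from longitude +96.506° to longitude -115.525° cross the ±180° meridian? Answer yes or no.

Naïve |-115.525 − 96.506| = 212.031° > 180°, so the shorter arc goes the other way round — across 180°.
Signed shortest Δλ = ((-115.525 − 96.506 + 180) mod 360) − 180 = 147.969°.
Going east by 147.969° from +96.506° passes through 180° before reaching -115.525°.

Yes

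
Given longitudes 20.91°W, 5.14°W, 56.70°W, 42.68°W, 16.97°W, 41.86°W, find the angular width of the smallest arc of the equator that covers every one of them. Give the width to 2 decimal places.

Sort the longitudes: -56.70°, -42.68°, -41.86°, -20.91°, -16.97°, -5.14°.
Eastward gaps between consecutive values (wrapping around): 14.02°, 0.82°, 20.95°, 3.94°, 11.83°, 308.44°.
Largest gap = 308.44° ⇒ minimal covering band is its complement: 360° − 308.44° = 51.56°.
Band runs from -56.70° eastward to -5.14°.

51.56°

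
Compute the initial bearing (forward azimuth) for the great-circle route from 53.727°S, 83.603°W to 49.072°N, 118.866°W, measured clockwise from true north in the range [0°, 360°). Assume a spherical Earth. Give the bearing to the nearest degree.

Δλ = -118.866 − -83.603 = -35.263°.
θ = atan2( sin Δλ · cos φ₂ , cos φ₁ · sin φ₂ − sin φ₁ · cos φ₂ · cos Δλ )
  = atan2(-0.37822, 0.87824) = -23.299° → normalised to [0°, 360°): 336.701°.

337°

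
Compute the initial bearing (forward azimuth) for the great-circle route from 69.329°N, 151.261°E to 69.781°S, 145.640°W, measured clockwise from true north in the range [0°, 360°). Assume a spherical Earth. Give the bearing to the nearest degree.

Δλ = -145.640 − 151.261 = -296.901°; wrapped into (−180°, 180°]: 63.099°.
θ = atan2( sin Δλ · cos φ₂ , cos φ₁ · sin φ₂ − sin φ₁ · cos φ₂ · cos Δλ )
  = atan2(0.30821, -0.47755) = 147.162° → normalised to [0°, 360°): 147.162°.

147°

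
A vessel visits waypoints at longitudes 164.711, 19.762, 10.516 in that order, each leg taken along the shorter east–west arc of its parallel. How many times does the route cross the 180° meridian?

Leg 1: +164.711° → +19.762°, shortest Δλ = -144.949° (west) — does not cross 180°.
Leg 2: +19.762° → +10.516°, shortest Δλ = -9.246° (west) — does not cross 180°.
Total crossings: 0.

0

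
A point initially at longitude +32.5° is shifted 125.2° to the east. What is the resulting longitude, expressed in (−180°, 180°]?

+157.7°

Start at +32.5°; shift +125.2° → +157.7°.
+157.7° already lies in (−180°, 180°].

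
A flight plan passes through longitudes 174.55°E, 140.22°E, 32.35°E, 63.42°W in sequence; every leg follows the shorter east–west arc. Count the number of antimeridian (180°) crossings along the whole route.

Leg 1: +174.55° → +140.22°, shortest Δλ = -34.33° (west) — does not cross 180°.
Leg 2: +140.22° → +32.35°, shortest Δλ = -107.87° (west) — does not cross 180°.
Leg 3: +32.35° → -63.42°, shortest Δλ = -95.77° (west) — does not cross 180°.
Total crossings: 0.

0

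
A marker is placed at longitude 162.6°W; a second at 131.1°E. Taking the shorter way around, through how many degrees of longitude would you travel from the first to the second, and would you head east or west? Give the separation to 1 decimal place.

66.3° west

Raw difference: 131.1 − -162.6 = 293.7°.
Normalise into (−180°, 180°]: 293.7° − 360° = -66.3°.
Negative ⇒ the second point lies to the west; separation 66.3°.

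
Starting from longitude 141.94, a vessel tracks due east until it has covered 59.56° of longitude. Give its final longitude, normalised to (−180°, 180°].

Start at +141.94°; shift +59.56° → +201.50°.
+201.50° lies outside (−180°, 180°]; subtract 360° → -158.50°.

-158.50°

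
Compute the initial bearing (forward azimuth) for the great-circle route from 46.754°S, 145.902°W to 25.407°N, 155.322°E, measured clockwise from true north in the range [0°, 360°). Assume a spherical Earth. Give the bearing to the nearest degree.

Δλ = 155.322 − -145.902 = 301.224°; wrapped into (−180°, 180°]: -58.776°.
θ = atan2( sin Δλ · cos φ₂ , cos φ₁ · sin φ₂ − sin φ₁ · cos φ₂ · cos Δλ )
  = atan2(-0.77244, 0.63503) = -50.576° → normalised to [0°, 360°): 309.424°.

309°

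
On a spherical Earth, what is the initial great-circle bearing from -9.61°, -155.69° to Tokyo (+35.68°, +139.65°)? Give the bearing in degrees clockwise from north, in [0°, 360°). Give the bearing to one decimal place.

310.8°

Δλ = 139.65 − -155.69 = 295.34°; wrapped into (−180°, 180°]: -64.66°.
θ = atan2( sin Δλ · cos φ₂ , cos φ₁ · sin φ₂ − sin φ₁ · cos φ₂ · cos Δλ )
  = atan2(-0.73413, 0.63311) = -49.226° → normalised to [0°, 360°): 310.774°.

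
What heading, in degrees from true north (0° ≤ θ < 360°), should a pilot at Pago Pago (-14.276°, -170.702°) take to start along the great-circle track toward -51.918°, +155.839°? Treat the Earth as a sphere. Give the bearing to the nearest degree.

Δλ = 155.839 − -170.702 = 326.541°; wrapped into (−180°, 180°]: -33.459°.
θ = atan2( sin Δλ · cos φ₂ , cos φ₁ · sin φ₂ − sin φ₁ · cos φ₂ · cos Δλ )
  = atan2(-0.34006, -0.63593) = -151.865° → normalised to [0°, 360°): 208.135°.

208°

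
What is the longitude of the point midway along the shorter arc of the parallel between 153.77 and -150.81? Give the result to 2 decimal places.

-178.52°

Signed shortest Δλ from +153.77° to -150.81° is +55.42°.
Midpoint longitude = +153.77° + (+55.42°)/2 = +153.77° + 27.71° = +181.48°.
Normalise into (−180°, 180°]: -178.52°.
(The naïve average (+153.77 + -150.81)/2 = 1.48° is on the wrong side of the globe.)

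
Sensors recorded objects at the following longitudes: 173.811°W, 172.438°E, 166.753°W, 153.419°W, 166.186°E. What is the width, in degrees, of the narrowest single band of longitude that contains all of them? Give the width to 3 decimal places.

40.395°

Sort the longitudes: -173.811°, -166.753°, -153.419°, +166.186°, +172.438°.
Eastward gaps between consecutive values (wrapping around): 7.058°, 13.334°, 319.605°, 6.252°, 13.751°.
Largest gap = 319.605° ⇒ minimal covering band is its complement: 360° − 319.605° = 40.395°.
Band runs from +166.186° eastward to -153.419°, crossing the antimeridian.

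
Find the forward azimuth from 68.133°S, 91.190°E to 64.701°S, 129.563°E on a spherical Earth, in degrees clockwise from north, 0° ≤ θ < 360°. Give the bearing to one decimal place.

95.6°

Δλ = 129.563 − 91.190 = 38.373°.
θ = atan2( sin Δλ · cos φ₂ , cos φ₁ · sin φ₂ − sin φ₁ · cos φ₂ · cos Δλ )
  = atan2(0.26528, -0.02581) = 95.556° → normalised to [0°, 360°): 95.556°.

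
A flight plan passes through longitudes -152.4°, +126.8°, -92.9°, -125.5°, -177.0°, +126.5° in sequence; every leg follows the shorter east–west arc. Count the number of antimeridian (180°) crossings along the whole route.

Leg 1: -152.4° → +126.8°, shortest Δλ = -80.8° (west) — crosses 180°.
Leg 2: +126.8° → -92.9°, shortest Δλ = 140.3° (east) — crosses 180°.
Leg 3: -92.9° → -125.5°, shortest Δλ = -32.6° (west) — does not cross 180°.
Leg 4: -125.5° → -177.0°, shortest Δλ = -51.5° (west) — does not cross 180°.
Leg 5: -177.0° → +126.5°, shortest Δλ = -56.5° (west) — crosses 180°.
Total crossings: 3.

3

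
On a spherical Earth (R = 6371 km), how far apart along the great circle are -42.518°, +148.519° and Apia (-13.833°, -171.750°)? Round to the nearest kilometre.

4960 km

Δλ = -171.750 − 148.519 = -320.269°; wrapped into (−180°, 180°]: 39.731°.
Δφ = -13.833 − -42.518 = 28.685°.
a = sin²(Δφ/2) + cos φ₁ · cos φ₂ · sin²(Δλ/2) = 0.144007.
c = 2·atan2(√a, √(1−a)) = 0.77847 rad → d = 6371·c ≈ 4959.65 km.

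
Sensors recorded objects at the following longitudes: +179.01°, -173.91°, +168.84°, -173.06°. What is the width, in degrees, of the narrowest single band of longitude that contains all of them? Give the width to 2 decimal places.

Sort the longitudes: -173.91°, -173.06°, +168.84°, +179.01°.
Eastward gaps between consecutive values (wrapping around): 0.85°, 341.90°, 10.17°, 7.08°.
Largest gap = 341.90° ⇒ minimal covering band is its complement: 360° − 341.90° = 18.10°.
Band runs from +168.84° eastward to -173.06°, crossing the antimeridian.

18.10°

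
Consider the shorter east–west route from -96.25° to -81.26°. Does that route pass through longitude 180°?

No

Signed shortest Δλ = ((-81.26 − -96.25 + 180) mod 360) − 180 = 14.99°.
Going east by 14.99° from -96.25° reaches -81.26° without touching 180°.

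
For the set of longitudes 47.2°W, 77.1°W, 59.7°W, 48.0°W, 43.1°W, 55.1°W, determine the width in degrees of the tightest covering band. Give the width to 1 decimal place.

34.0°

Sort the longitudes: -77.1°, -59.7°, -55.1°, -48.0°, -47.2°, -43.1°.
Eastward gaps between consecutive values (wrapping around): 17.4°, 4.6°, 7.1°, 0.8°, 4.1°, 326.0°.
Largest gap = 326.0° ⇒ minimal covering band is its complement: 360° − 326.0° = 34.0°.
Band runs from -77.1° eastward to -43.1°.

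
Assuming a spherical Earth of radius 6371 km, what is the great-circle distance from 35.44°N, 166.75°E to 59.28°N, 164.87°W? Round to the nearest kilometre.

3353 km

Δλ = -164.87 − 166.75 = -331.62°; wrapped into (−180°, 180°]: 28.38°.
Δφ = 59.28 − 35.44 = 23.84°.
a = sin²(Δφ/2) + cos φ₁ · cos φ₂ · sin²(Δλ/2) = 0.067671.
c = 2·atan2(√a, √(1−a)) = 0.52633 rad → d = 6371·c ≈ 3353.24 km.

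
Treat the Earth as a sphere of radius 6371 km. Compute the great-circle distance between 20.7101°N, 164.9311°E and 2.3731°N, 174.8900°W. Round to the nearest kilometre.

2990 km

Δλ = -174.8900 − 164.9311 = -339.8211°; wrapped into (−180°, 180°]: 20.1789°.
Δφ = 2.3731 − 20.7101 = -18.3370°.
a = sin²(Δφ/2) + cos φ₁ · cos φ₂ · sin²(Δλ/2) = 0.054071.
c = 2·atan2(√a, √(1−a)) = 0.46936 rad → d = 6371·c ≈ 2990.29 km.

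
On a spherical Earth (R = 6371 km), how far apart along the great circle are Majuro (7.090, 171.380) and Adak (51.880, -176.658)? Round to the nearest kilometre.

Δλ = -176.658 − 171.380 = -348.038°; wrapped into (−180°, 180°]: 11.962°.
Δφ = 51.880 − 7.090 = 44.790°.
a = sin²(Δφ/2) + cos φ₁ · cos φ₂ · sin²(Δλ/2) = 0.151804.
c = 2·atan2(√a, √(1−a)) = 0.80044 rad → d = 6371·c ≈ 5099.60 km.

5100 km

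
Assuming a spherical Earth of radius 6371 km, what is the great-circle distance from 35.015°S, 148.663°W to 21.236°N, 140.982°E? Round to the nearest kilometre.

Δλ = 140.982 − -148.663 = 289.645°; wrapped into (−180°, 180°]: -70.355°.
Δφ = 21.236 − -35.015 = 56.251°.
a = sin²(Δφ/2) + cos φ₁ · cos φ₂ · sin²(Δλ/2) = 0.475594.
c = 2·atan2(√a, √(1−a)) = 1.52197 rad → d = 6371·c ≈ 9696.44 km.

9696 km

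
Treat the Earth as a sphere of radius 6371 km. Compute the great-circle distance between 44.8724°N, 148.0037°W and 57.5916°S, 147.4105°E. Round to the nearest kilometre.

Δλ = 147.4105 − -148.0037 = 295.4142°; wrapped into (−180°, 180°]: -64.5858°.
Δφ = -57.5916 − 44.8724 = -102.4640°.
a = sin²(Δφ/2) + cos φ₁ · cos φ₂ · sin²(Δλ/2) = 0.716321.
c = 2·atan2(√a, √(1−a)) = 2.01822 rad → d = 6371·c ≈ 12858.06 km.

12858 km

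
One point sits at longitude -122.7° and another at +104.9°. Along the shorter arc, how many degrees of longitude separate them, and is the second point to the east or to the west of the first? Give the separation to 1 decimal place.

Raw difference: 104.9 − -122.7 = 227.6°.
Normalise into (−180°, 180°]: 227.6° − 360° = -132.4°.
Negative ⇒ the second point lies to the west; separation 132.4°.

132.4° west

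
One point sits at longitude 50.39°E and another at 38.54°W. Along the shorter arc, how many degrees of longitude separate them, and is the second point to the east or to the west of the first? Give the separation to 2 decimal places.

88.93° west

Raw difference: -38.54 − 50.39 = -88.93°.
Normalise into (−180°, 180°]: -88.93° stays -88.93°.
Negative ⇒ the second point lies to the west; separation 88.93°.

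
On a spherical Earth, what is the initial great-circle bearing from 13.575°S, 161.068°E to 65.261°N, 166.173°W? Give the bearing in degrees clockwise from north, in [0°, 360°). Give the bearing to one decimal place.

13.2°

Δλ = -166.173 − 161.068 = -327.241°; wrapped into (−180°, 180°]: 32.759°.
θ = atan2( sin Δλ · cos φ₂ , cos φ₁ · sin φ₂ − sin φ₁ · cos φ₂ · cos Δλ )
  = atan2(0.22645, 0.96545) = 13.200° → normalised to [0°, 360°): 13.200°.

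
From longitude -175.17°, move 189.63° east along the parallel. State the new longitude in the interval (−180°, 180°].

Start at -175.17°; shift +189.63° → +14.46°.
+14.46° already lies in (−180°, 180°].

+14.46°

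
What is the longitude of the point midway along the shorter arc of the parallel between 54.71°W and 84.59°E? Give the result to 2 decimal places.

14.94°E

Signed shortest Δλ from -54.71° to +84.59° is +139.30°.
Midpoint longitude = -54.71° + (+139.30°)/2 = -54.71° + 69.65° = +14.94°.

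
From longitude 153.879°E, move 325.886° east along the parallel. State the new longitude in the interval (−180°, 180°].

Start at +153.879°; shift +325.886° → +479.765°.
+479.765° lies outside (−180°, 180°]; subtract 360° → +119.765°.

119.765°E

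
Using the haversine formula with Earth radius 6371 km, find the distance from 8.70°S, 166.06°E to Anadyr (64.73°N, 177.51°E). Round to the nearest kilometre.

8221 km

Δλ = 177.51 − 166.06 = 11.45°.
Δφ = 64.73 − -8.70 = 73.43°.
a = sin²(Δφ/2) + cos φ₁ · cos φ₂ · sin²(Δλ/2) = 0.361606.
c = 2·atan2(√a, √(1−a)) = 1.29035 rad → d = 6371·c ≈ 8220.79 km.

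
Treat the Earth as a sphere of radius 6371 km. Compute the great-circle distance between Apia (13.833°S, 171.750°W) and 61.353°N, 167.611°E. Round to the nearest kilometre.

Δλ = 167.611 − -171.750 = 339.361°; wrapped into (−180°, 180°]: -20.639°.
Δφ = 61.353 − -13.833 = 75.186°.
a = sin²(Δφ/2) + cos φ₁ · cos φ₂ · sin²(Δλ/2) = 0.387097.
c = 2·atan2(√a, √(1−a)) = 1.34303 rad → d = 6371·c ≈ 8556.42 km.

8556 km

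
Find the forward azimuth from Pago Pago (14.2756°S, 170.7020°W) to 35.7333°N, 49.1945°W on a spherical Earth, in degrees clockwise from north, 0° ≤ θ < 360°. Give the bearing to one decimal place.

56.3°

Δλ = -49.1945 − -170.7020 = 121.5075°.
θ = atan2( sin Δλ · cos φ₂ , cos φ₁ · sin φ₂ − sin φ₁ · cos φ₂ · cos Δλ )
  = atan2(0.69207, 0.46137) = 56.310° → normalised to [0°, 360°): 56.310°.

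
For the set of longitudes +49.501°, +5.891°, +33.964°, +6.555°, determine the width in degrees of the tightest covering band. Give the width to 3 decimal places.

43.610°

Sort the longitudes: +5.891°, +6.555°, +33.964°, +49.501°.
Eastward gaps between consecutive values (wrapping around): 0.664°, 27.409°, 15.537°, 316.390°.
Largest gap = 316.390° ⇒ minimal covering band is its complement: 360° − 316.390° = 43.610°.
Band runs from +5.891° eastward to +49.501°.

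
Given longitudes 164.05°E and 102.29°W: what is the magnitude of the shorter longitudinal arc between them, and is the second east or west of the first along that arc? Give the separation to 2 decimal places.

Raw difference: -102.29 − 164.05 = -266.34°.
Normalise into (−180°, 180°]: -266.34° + 360° = 93.66°.
Positive ⇒ the second point lies to the east; separation 93.66°.

93.66° east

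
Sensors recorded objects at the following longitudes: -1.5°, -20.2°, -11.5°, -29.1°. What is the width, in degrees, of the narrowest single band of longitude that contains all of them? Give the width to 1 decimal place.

Sort the longitudes: -29.1°, -20.2°, -11.5°, -1.5°.
Eastward gaps between consecutive values (wrapping around): 8.9°, 8.7°, 10.0°, 332.4°.
Largest gap = 332.4° ⇒ minimal covering band is its complement: 360° − 332.4° = 27.6°.
Band runs from -29.1° eastward to -1.5°.

27.6°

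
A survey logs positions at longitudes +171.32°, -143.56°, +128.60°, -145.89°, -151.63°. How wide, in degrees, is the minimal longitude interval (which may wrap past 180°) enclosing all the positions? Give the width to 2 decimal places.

Sort the longitudes: -151.63°, -145.89°, -143.56°, +128.60°, +171.32°.
Eastward gaps between consecutive values (wrapping around): 5.74°, 2.33°, 272.16°, 42.72°, 37.05°.
Largest gap = 272.16° ⇒ minimal covering band is its complement: 360° − 272.16° = 87.84°.
Band runs from +128.60° eastward to -143.56°, crossing the antimeridian.

87.84°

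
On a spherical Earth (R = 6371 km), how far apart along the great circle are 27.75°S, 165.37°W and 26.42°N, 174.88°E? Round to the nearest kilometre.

Δλ = 174.88 − -165.37 = 340.25°; wrapped into (−180°, 180°]: -19.75°.
Δφ = 26.42 − -27.75 = 54.17°.
a = sin²(Δφ/2) + cos φ₁ · cos φ₂ · sin²(Δλ/2) = 0.230620.
c = 2·atan2(√a, √(1−a)) = 1.00183 rad → d = 6371·c ≈ 6382.66 km.

6383 km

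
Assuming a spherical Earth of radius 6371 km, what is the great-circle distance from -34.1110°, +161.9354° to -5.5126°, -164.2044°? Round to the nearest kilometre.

Δλ = -164.2044 − 161.9354 = -326.1398°; wrapped into (−180°, 180°]: 33.8602°.
Δφ = -5.5126 − -34.1110 = 28.5984°.
a = sin²(Δφ/2) + cos φ₁ · cos φ₂ · sin²(Δλ/2) = 0.130888.
c = 2·atan2(√a, √(1−a)) = 0.74036 rad → d = 6371·c ≈ 4716.84 km.

4717 km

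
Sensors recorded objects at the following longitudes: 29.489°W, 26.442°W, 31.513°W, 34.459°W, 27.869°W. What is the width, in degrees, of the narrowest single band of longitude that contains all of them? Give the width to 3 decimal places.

Sort the longitudes: -34.459°, -31.513°, -29.489°, -27.869°, -26.442°.
Eastward gaps between consecutive values (wrapping around): 2.946°, 2.024°, 1.620°, 1.427°, 351.983°.
Largest gap = 351.983° ⇒ minimal covering band is its complement: 360° − 351.983° = 8.017°.
Band runs from -34.459° eastward to -26.442°.

8.017°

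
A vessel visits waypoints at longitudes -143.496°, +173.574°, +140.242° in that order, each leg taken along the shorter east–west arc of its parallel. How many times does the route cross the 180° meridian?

Leg 1: -143.496° → +173.574°, shortest Δλ = -42.93° (west) — crosses 180°.
Leg 2: +173.574° → +140.242°, shortest Δλ = -33.332° (west) — does not cross 180°.
Total crossings: 1.

1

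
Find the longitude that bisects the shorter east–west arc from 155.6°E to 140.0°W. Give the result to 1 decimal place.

Signed shortest Δλ from +155.6° to -140.0° is +64.4°.
Midpoint longitude = +155.6° + (+64.4°)/2 = +155.6° + 32.2° = +187.8°.
Normalise into (−180°, 180°]: -172.2°.
(The naïve average (+155.6 + -140.0)/2 = 7.8° is on the wrong side of the globe.)

172.2°W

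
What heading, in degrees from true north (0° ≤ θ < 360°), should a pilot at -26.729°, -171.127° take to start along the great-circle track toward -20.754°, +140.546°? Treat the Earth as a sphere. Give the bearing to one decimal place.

267.0°

Δλ = 140.546 − -171.127 = 311.673°; wrapped into (−180°, 180°]: -48.327°.
θ = atan2( sin Δλ · cos φ₂ , cos φ₁ · sin φ₂ − sin φ₁ · cos φ₂ · cos Δλ )
  = atan2(-0.69848, -0.03685) = -93.020° → normalised to [0°, 360°): 266.980°.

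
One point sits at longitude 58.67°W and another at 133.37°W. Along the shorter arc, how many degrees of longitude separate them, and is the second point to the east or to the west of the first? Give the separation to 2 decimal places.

74.70° west

Raw difference: -133.37 − -58.67 = -74.7°.
Normalise into (−180°, 180°]: -74.7° stays -74.7°.
Negative ⇒ the second point lies to the west; separation 74.70°.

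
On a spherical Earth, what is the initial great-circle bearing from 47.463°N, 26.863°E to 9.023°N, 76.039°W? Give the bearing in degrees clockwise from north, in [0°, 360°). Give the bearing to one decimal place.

285.6°

Δλ = -76.039 − 26.863 = -102.902°.
θ = atan2( sin Δλ · cos φ₂ , cos φ₁ · sin φ₂ − sin φ₁ · cos φ₂ · cos Δλ )
  = atan2(-0.96269, 0.26852) = -74.415° → normalised to [0°, 360°): 285.585°.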